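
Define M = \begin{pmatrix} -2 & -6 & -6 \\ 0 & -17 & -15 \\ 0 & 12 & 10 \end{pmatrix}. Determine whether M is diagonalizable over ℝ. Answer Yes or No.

Yes

Characteristic polynomial: p(t) = t^3 + 9t^2 + 24t + 20 = (t + 2)^2(t + 5).
t = -2 has algebraic multiplicity 2; rank(M + 2I) = 1, so geometric multiplicity = 2.
Every eigenvalue has geometric = algebraic multiplicity, so M is diagonalizable.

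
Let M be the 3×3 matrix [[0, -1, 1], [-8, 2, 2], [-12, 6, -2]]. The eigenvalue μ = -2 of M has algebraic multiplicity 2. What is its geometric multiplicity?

1

M + 2I = [[2, -1, 1], [-8, 4, 2], [-12, 6, 0]].
This matrix has rank 2, so its null space has dimension 3 − 2 = 1.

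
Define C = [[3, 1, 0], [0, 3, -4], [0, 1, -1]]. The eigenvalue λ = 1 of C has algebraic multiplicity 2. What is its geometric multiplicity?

C − 1I = [[2, 1, 0], [0, 2, -4], [0, 1, -2]].
This matrix has rank 2, so its null space has dimension 3 − 2 = 1.

1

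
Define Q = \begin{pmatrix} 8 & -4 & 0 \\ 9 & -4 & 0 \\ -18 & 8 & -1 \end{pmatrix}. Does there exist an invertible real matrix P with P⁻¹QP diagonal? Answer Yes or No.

Characteristic polynomial: p(t) = t^3 - 3t^2 + 4 = (t - 2)^2(t + 1).
t = 2 has algebraic multiplicity 2; rank(Q − 2I) = 2, so geometric multiplicity = 1.
Geometric multiplicity < algebraic multiplicity, so Q is not diagonalizable.

No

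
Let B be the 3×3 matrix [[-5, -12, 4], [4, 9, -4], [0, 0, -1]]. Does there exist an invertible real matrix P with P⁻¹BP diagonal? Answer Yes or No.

Characteristic polynomial: p(μ) = μ^3 - 3μ^2 - μ + 3 = (μ - 3)(μ - 1)(μ + 1).
All 3 eigenvalues are distinct, so B is diagonalizable.

Yes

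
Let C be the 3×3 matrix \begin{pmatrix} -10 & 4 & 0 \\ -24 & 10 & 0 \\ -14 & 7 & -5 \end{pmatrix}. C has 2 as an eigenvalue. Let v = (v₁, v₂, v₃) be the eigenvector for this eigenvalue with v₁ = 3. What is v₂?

C − 2I = [[-12, 4, 0], [-24, 8, 0], [-14, 7, -7]].
Solving (C − 2I)v = 0 gives the eigenspace spanned by (3, 9, 3).
With v₁ = 3, v = (3, 9, 3), so v₂ = 9.

9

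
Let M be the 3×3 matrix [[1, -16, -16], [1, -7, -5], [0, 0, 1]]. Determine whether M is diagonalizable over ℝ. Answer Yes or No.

Characteristic polynomial: p(t) = t^3 + 5t^2 + 3t - 9 = (t - 1)(t + 3)^2.
t = -3 has algebraic multiplicity 2; rank(M + 3I) = 2, so geometric multiplicity = 1.
Geometric multiplicity < algebraic multiplicity, so M is not diagonalizable.

No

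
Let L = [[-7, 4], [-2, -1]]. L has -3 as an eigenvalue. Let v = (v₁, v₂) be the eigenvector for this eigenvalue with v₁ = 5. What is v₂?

5

L + 3I = [[-4, 4], [-2, 2]].
Solving (L + 3I)v = 0 gives the eigenspace spanned by (5, 5).
With v₁ = 5, v = (5, 5), so v₂ = 5.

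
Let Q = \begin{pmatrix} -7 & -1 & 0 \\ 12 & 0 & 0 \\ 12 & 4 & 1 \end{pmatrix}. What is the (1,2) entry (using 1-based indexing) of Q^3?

-37

Characteristic polynomial: λ^3 + 6λ^2 + 5λ - 12 = (λ - 1)(λ + 3)(λ + 4), so the eigenvalues are -4, -3, 1.
λ=-3: eigenvector (1, -4, 1).
λ=1: eigenvector (0, 0, 1).
λ=-4: eigenvector (1, -3, 0).
P = [[1, 0, 1], [-4, 0, -3], [1, 1, 0]], D = diag(-3, 1, -4), P⁻¹ = [[-3, -1, 0], [3, 1, 1], [4, 1, 0]].
Q³ = P·diag(-27, 1, -64)·P⁻¹ = [[-175, -37, 0], [444, 84, 0], [84, 28, 1]].
The requested entry is -37.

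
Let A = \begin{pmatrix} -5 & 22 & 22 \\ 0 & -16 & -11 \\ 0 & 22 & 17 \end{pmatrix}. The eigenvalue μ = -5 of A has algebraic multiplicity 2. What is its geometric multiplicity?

A + 5I = [[0, 22, 22], [0, -11, -11], [0, 22, 22]].
This matrix has rank 1, so its null space has dimension 3 − 1 = 2.

2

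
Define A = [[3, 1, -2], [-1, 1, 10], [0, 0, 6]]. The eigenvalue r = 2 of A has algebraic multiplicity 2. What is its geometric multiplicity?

A − 2I = [[1, 1, -2], [-1, -1, 10], [0, 0, 4]].
This matrix has rank 2, so its null space has dimension 3 − 2 = 1.

1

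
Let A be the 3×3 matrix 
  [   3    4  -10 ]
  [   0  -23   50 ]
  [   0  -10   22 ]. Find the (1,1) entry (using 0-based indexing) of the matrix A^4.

341

Characteristic polynomial: t^3 - 2t^2 - 9t + 18 = (t - 3)(t - 2)(t + 3), so the eigenvalues are -3, 2, 3.
t=3: eigenvector (1, 0, 0).
t=-3: eigenvector (0, 5, 2).
t=2: eigenvector (2, 2, 1).
P = [[1, 0, 2], [0, 5, 2], [0, 2, 1]], D = diag(3, -3, 2), P⁻¹ = [[1, 4, -10], [0, 1, -2], [0, -2, 5]].
A⁴ = P·diag(81, 81, 16)·P⁻¹ = [[81, 260, -650], [0, 341, -650], [0, 130, -244]].
The requested entry is 341.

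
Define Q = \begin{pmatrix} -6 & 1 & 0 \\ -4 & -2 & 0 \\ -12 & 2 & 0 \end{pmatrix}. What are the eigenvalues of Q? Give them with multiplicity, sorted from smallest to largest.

-4, -4, 0

Characteristic polynomial: p(λ) = λ^3 + 8λ^2 + 16λ = λ(λ + 4)^2.
Roots (with multiplicity): -4, -4, 0.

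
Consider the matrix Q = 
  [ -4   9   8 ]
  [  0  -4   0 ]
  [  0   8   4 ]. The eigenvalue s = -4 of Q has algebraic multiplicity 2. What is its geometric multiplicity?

1

Q + 4I = [[0, 9, 8], [0, 0, 0], [0, 8, 8]].
This matrix has rank 2, so its null space has dimension 3 − 2 = 1.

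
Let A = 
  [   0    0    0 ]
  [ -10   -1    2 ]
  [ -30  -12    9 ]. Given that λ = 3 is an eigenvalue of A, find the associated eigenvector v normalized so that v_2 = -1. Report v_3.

A − 3I = [[-3, 0, 0], [-10, -4, 2], [-30, -12, 6]].
Solving (A − 3I)v = 0 gives the eigenspace spanned by (0, -1, -2).
With v_2 = -1, v = (0, -1, -2), so v_3 = -2.

-2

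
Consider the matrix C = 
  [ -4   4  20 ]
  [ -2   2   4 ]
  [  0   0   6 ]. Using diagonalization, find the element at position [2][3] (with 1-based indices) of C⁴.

-32

Characteristic polynomial: λ^3 - 4λ^2 - 12λ = λ(λ - 6)(λ + 2), so the eigenvalues are -2, 0, 6.
λ=0: eigenvector (-1, -1, 0).
λ=-2: eigenvector (2, 1, 0).
λ=6: eigenvector (2, 0, 1).
P = [[-1, 2, 2], [-1, 1, 0], [0, 0, 1]], D = diag(0, -2, 6), P⁻¹ = [[1, -2, -2], [1, -1, -2], [0, 0, 1]].
C⁴ = P·diag(0, 16, 1296)·P⁻¹ = [[32, -32, 2528], [16, -16, -32], [0, 0, 1296]].
The requested entry is -32.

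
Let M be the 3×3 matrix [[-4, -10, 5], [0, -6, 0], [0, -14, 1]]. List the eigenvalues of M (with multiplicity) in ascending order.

Characteristic polynomial: p(s) = s^3 + 9s^2 + 14s - 24 = (s - 1)(s + 4)(s + 6).
Roots (with multiplicity): -6, -4, 1.

-6, -4, 1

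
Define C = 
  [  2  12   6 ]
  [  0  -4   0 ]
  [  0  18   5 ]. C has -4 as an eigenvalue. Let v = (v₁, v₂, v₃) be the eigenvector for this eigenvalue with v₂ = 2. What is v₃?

C + 4I = [[6, 12, 6], [0, 0, 0], [0, 18, 9]].
Solving (C + 4I)v = 0 gives the eigenspace spanned by (0, 2, -4).
With v₂ = 2, v = (0, 2, -4), so v₃ = -4.

-4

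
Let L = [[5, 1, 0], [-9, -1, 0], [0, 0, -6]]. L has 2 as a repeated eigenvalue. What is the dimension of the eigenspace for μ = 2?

1

L − 2I = [[3, 1, 0], [-9, -3, 0], [0, 0, -8]].
This matrix has rank 2, so its null space has dimension 3 − 2 = 1.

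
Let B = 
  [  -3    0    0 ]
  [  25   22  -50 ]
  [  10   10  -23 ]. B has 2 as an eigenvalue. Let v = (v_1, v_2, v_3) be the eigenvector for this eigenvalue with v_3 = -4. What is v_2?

B − 2I = [[-5, 0, 0], [25, 20, -50], [10, 10, -25]].
Solving (B − 2I)v = 0 gives the eigenspace spanned by (0, -10, -4).
With v_3 = -4, v = (0, -10, -4), so v_2 = -10.

-10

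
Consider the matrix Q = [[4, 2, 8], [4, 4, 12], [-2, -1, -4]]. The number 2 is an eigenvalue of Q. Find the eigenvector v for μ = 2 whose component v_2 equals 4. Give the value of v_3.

-2

Q − 2I = [[2, 2, 8], [4, 2, 12], [-2, -1, -6]].
Solving (Q − 2I)v = 0 gives the eigenspace spanned by (4, 4, -2).
With v_2 = 4, v = (4, 4, -2), so v_3 = -2.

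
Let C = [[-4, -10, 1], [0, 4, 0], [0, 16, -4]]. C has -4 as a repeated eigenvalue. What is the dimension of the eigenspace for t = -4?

1

C + 4I = [[0, -10, 1], [0, 8, 0], [0, 16, 0]].
This matrix has rank 2, so its null space has dimension 3 − 2 = 1.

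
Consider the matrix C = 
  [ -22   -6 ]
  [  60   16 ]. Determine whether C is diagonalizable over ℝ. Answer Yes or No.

Characteristic polynomial: p(λ) = λ^2 + 6λ + 8 = (λ + 2)(λ + 4).
All 2 eigenvalues are distinct, so C is diagonalizable.

Yes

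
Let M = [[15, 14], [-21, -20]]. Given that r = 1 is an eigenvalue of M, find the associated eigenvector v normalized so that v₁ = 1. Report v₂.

-1

M − 1I = [[14, 14], [-21, -21]].
Solving (M − 1I)v = 0 gives the eigenspace spanned by (1, -1).
With v₁ = 1, v = (1, -1), so v₂ = -1.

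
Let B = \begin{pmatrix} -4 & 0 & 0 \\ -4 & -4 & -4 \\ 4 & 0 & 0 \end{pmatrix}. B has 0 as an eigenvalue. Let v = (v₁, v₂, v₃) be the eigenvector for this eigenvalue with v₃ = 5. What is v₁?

B = [[-4, 0, 0], [-4, -4, -4], [4, 0, 0]].
Solving (B)v = 0 gives the eigenspace spanned by (0, -5, 5).
With v₃ = 5, v = (0, -5, 5), so v₁ = 0.

0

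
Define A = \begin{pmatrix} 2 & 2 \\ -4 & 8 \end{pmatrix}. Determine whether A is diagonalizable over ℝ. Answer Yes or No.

Characteristic polynomial: p(r) = r^2 - 10r + 24 = (r - 6)(r - 4).
All 2 eigenvalues are distinct, so A is diagonalizable.

Yes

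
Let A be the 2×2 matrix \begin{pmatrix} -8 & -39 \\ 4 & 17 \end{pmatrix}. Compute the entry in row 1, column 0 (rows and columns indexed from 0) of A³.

244

Characteristic polynomial: t^2 - 9t + 20 = (t - 5)(t - 4), so the eigenvalues are 4, 5.
t=4: eigenvector (13, -4).
t=5: eigenvector (-3, 1).
P = [[13, -3], [-4, 1]], D = diag(4, 5), P⁻¹ = [[1, 3], [4, 13]].
A³ = P·diag(64, 125)·P⁻¹ = [[-668, -2379], [244, 857]].
The requested entry is 244.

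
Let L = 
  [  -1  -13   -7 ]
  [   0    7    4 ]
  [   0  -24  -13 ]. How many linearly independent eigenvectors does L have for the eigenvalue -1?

L + 1I = [[0, -13, -7], [0, 8, 4], [0, -24, -12]].
This matrix has rank 2, so its null space has dimension 3 − 2 = 1.

1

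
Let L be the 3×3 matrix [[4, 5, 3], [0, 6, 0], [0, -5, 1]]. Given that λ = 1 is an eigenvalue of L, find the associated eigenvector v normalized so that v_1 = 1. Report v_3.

L − 1I = [[3, 5, 3], [0, 5, 0], [0, -5, 0]].
Solving (L − 1I)v = 0 gives the eigenspace spanned by (1, 0, -1).
With v_1 = 1, v = (1, 0, -1), so v_3 = -1.

-1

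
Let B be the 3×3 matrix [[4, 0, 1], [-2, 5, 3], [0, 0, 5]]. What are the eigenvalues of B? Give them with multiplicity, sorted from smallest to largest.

4, 5, 5

Characteristic polynomial: p(μ) = μ^3 - 14μ^2 + 65μ - 100 = (μ - 5)^2(μ - 4).
Roots (with multiplicity): 4, 5, 5.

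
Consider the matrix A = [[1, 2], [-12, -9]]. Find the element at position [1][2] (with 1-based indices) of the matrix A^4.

-544

Characteristic polynomial: r^2 + 8r + 15 = (r + 3)(r + 5), so the eigenvalues are -5, -3.
r=-3: eigenvector (1, -2).
r=-5: eigenvector (-1, 3).
P = [[1, -1], [-2, 3]], D = diag(-3, -5), P⁻¹ = [[3, 1], [2, 1]].
A⁴ = P·diag(81, 625)·P⁻¹ = [[-1007, -544], [3264, 1713]].
The requested entry is -544.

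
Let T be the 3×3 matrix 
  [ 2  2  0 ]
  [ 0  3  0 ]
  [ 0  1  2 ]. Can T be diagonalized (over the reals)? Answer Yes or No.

Characteristic polynomial: p(r) = r^3 - 7r^2 + 16r - 12 = (r - 3)(r - 2)^2.
r = 2 has algebraic multiplicity 2; rank(T − 2I) = 1, so geometric multiplicity = 2.
Every eigenvalue has geometric = algebraic multiplicity, so T is diagonalizable.

Yes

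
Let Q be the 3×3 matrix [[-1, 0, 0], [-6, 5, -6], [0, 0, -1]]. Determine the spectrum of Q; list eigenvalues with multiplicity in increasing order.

-1, -1, 5

Characteristic polynomial: p(r) = r^3 - 3r^2 - 9r - 5 = (r - 5)(r + 1)^2.
Roots (with multiplicity): -1, -1, 5.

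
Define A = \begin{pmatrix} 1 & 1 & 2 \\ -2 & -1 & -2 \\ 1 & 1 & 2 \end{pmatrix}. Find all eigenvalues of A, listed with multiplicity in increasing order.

Characteristic polynomial: p(μ) = μ^3 - 2μ^2 + μ = μ(μ - 1)^2.
Roots (with multiplicity): 0, 1, 1.

0, 1, 1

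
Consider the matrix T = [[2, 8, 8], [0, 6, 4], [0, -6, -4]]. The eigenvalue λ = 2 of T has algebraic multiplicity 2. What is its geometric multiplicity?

2

T − 2I = [[0, 8, 8], [0, 4, 4], [0, -6, -6]].
This matrix has rank 1, so its null space has dimension 3 − 1 = 2.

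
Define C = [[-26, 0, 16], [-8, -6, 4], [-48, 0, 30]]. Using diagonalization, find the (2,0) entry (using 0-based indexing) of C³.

-1344

Characteristic polynomial: t^3 + 2t^2 - 36t - 72 = (t - 6)(t + 2)(t + 6), so the eigenvalues are -6, -2, 6.
t=6: eigenvector (1, 0, 2).
t=-6: eigenvector (0, 1, 0).
t=-2: eigenvector (-2, 1, -3).
P = [[1, 0, -2], [0, 1, 1], [2, 0, -3]], D = diag(6, -6, -2), P⁻¹ = [[-3, 0, 2], [2, 1, -1], [-2, 0, 1]].
C³ = P·diag(216, -216, -8)·P⁻¹ = [[-680, 0, 448], [-416, -216, 208], [-1344, 0, 888]].
The requested entry is -1344.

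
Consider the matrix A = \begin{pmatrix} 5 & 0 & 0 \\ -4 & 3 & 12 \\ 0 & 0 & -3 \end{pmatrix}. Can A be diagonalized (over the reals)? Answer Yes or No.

Characteristic polynomial: p(μ) = μ^3 - 5μ^2 - 9μ + 45 = (μ - 5)(μ - 3)(μ + 3).
All 3 eigenvalues are distinct, so A is diagonalizable.

Yes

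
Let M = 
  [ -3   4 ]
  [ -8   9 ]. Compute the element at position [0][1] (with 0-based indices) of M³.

Characteristic polynomial: μ^2 - 6μ + 5 = (μ - 5)(μ - 1), so the eigenvalues are 1, 5.
μ=5: eigenvector (1, 2).
μ=1: eigenvector (1, 1).
P = [[1, 1], [2, 1]], D = diag(5, 1), P⁻¹ = [[-1, 1], [2, -1]].
M³ = P·diag(125, 1)·P⁻¹ = [[-123, 124], [-248, 249]].
The requested entry is 124.

124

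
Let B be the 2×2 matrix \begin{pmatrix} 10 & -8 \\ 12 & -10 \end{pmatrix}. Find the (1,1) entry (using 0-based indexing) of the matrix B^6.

Characteristic polynomial: λ^2 - 4 = (λ - 2)(λ + 2), so the eigenvalues are -2, 2.
λ=-2: eigenvector (-2, -3).
λ=2: eigenvector (1, 1).
P = [[-2, 1], [-3, 1]], D = diag(-2, 2), P⁻¹ = [[1, -1], [3, -2]].
B⁶ = P·diag(64, 64)·P⁻¹ = [[64, 0], [0, 64]].
The requested entry is 64.

64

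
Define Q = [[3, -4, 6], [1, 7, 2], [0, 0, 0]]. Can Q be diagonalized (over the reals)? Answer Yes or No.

Characteristic polynomial: p(s) = s^3 - 10s^2 + 25s = s(s - 5)^2.
s = 5 has algebraic multiplicity 2; rank(Q − 5I) = 2, so geometric multiplicity = 1.
Geometric multiplicity < algebraic multiplicity, so Q is not diagonalizable.

No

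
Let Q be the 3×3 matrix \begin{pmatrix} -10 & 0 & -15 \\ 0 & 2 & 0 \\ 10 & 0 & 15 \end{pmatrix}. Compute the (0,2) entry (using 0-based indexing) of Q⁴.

-1875

Characteristic polynomial: t^3 - 7t^2 + 10t = t(t - 5)(t - 2), so the eigenvalues are 0, 2, 5.
t=5: eigenvector (-1, 0, 1).
t=2: eigenvector (0, 1, 0).
t=0: eigenvector (3, 0, -2).
P = [[-1, 0, 3], [0, 1, 0], [1, 0, -2]], D = diag(5, 2, 0), P⁻¹ = [[2, 0, 3], [0, 1, 0], [1, 0, 1]].
Q⁴ = P·diag(625, 16, 0)·P⁻¹ = [[-1250, 0, -1875], [0, 16, 0], [1250, 0, 1875]].
The requested entry is -1875.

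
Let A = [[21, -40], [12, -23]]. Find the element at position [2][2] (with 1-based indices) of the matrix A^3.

-167

Characteristic polynomial: r^2 + 2r - 3 = (r - 1)(r + 3), so the eigenvalues are -3, 1.
r=-3: eigenvector (-5, -3).
r=1: eigenvector (2, 1).
P = [[-5, 2], [-3, 1]], D = diag(-3, 1), P⁻¹ = [[1, -2], [3, -5]].
A³ = P·diag(-27, 1)·P⁻¹ = [[141, -280], [84, -167]].
The requested entry is -167.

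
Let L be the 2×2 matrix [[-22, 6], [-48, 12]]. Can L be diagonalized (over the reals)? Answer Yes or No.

Yes

Characteristic polynomial: p(r) = r^2 + 10r + 24 = (r + 4)(r + 6).
All 2 eigenvalues are distinct, so L is diagonalizable.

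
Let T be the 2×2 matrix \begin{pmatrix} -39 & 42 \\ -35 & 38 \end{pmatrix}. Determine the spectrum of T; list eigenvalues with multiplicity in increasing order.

Characteristic polynomial: p(s) = s^2 + s - 12 = (s - 3)(s + 4).
Roots (with multiplicity): -4, 3.

-4, 3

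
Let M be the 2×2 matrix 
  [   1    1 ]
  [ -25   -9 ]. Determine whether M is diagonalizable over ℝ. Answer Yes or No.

Characteristic polynomial: p(t) = t^2 + 8t + 16 = (t + 4)^2.
t = -4 has algebraic multiplicity 2; rank(M + 4I) = 1, so geometric multiplicity = 1.
Geometric multiplicity < algebraic multiplicity, so M is not diagonalizable.

No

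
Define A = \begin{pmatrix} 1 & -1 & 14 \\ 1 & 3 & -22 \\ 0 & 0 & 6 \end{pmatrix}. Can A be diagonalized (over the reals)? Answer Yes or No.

No

Characteristic polynomial: p(μ) = μ^3 - 10μ^2 + 28μ - 24 = (μ - 6)(μ - 2)^2.
μ = 2 has algebraic multiplicity 2; rank(A − 2I) = 2, so geometric multiplicity = 1.
Geometric multiplicity < algebraic multiplicity, so A is not diagonalizable.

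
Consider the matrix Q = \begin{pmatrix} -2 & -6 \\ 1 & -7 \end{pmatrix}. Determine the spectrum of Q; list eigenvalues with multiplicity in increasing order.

-5, -4

Characteristic polynomial: p(μ) = μ^2 + 9μ + 20 = (μ + 4)(μ + 5).
Roots (with multiplicity): -5, -4.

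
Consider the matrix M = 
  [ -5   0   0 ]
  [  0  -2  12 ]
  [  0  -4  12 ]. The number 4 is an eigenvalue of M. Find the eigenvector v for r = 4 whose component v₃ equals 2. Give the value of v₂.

4

M − 4I = [[-9, 0, 0], [0, -6, 12], [0, -4, 8]].
Solving (M − 4I)v = 0 gives the eigenspace spanned by (0, 4, 2).
With v₃ = 2, v = (0, 4, 2), so v₂ = 4.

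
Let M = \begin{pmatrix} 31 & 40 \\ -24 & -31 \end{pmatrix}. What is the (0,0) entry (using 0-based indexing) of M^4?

Characteristic polynomial: λ^2 - 1 = (λ - 1)(λ + 1), so the eigenvalues are -1, 1.
λ=1: eigenvector (4, -3).
λ=-1: eigenvector (-5, 4).
P = [[4, -5], [-3, 4]], D = diag(1, -1), P⁻¹ = [[4, 5], [3, 4]].
M⁴ = P·diag(1, 1)·P⁻¹ = [[1, 0], [0, 1]].
The requested entry is 1.

1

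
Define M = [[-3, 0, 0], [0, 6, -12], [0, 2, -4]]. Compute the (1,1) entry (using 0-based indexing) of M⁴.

48

Characteristic polynomial: r^3 + r^2 - 6r = r(r - 2)(r + 3), so the eigenvalues are -3, 0, 2.
r=-3: eigenvector (1, 0, 0).
r=2: eigenvector (0, 3, 1).
r=0: eigenvector (0, 2, 1).
P = [[1, 0, 0], [0, 3, 2], [0, 1, 1]], D = diag(-3, 2, 0), P⁻¹ = [[1, 0, 0], [0, 1, -2], [0, -1, 3]].
M⁴ = P·diag(81, 16, 0)·P⁻¹ = [[81, 0, 0], [0, 48, -96], [0, 16, -32]].
The requested entry is 48.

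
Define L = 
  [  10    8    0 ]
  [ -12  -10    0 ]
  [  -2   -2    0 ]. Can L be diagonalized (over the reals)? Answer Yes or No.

Yes

Characteristic polynomial: p(s) = s^3 - 4s = s(s - 2)(s + 2).
All 3 eigenvalues are distinct, so L is diagonalizable.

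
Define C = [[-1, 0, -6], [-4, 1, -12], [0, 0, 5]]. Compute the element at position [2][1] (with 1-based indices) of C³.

Characteristic polynomial: t^3 - 5t^2 - t + 5 = (t - 5)(t - 1)(t + 1), so the eigenvalues are -1, 1, 5.
t=-1: eigenvector (1, 2, 0).
t=1: eigenvector (0, 1, 0).
t=5: eigenvector (-1, -2, 1).
P = [[1, 0, -1], [2, 1, -2], [0, 0, 1]], D = diag(-1, 1, 5), P⁻¹ = [[1, 0, 1], [-2, 1, 0], [0, 0, 1]].
C³ = P·diag(-1, 1, 125)·P⁻¹ = [[-1, 0, -126], [-4, 1, -252], [0, 0, 125]].
The requested entry is -4.

-4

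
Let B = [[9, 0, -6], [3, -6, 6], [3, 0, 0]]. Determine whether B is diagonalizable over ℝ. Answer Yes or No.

Characteristic polynomial: p(t) = t^3 - 3t^2 - 36t + 108 = (t - 6)(t - 3)(t + 6).
All 3 eigenvalues are distinct, so B is diagonalizable.

Yes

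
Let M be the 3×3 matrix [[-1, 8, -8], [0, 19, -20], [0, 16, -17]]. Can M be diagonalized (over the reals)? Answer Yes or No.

Yes

Characteristic polynomial: p(s) = s^3 - s^2 - 5s - 3 = (s - 3)(s + 1)^2.
s = -1 has algebraic multiplicity 2; rank(M + 1I) = 1, so geometric multiplicity = 2.
Every eigenvalue has geometric = algebraic multiplicity, so M is diagonalizable.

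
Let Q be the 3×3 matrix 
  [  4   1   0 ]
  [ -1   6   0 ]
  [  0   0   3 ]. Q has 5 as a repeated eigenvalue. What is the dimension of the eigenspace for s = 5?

1

Q − 5I = [[-1, 1, 0], [-1, 1, 0], [0, 0, -2]].
This matrix has rank 2, so its null space has dimension 3 − 2 = 1.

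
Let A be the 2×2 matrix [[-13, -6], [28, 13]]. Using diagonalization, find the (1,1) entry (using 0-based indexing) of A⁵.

Characteristic polynomial: μ^2 - 1 = (μ - 1)(μ + 1), so the eigenvalues are -1, 1.
μ=1: eigenvector (-3, 7).
μ=-1: eigenvector (1, -2).
P = [[-3, 1], [7, -2]], D = diag(1, -1), P⁻¹ = [[2, 1], [7, 3]].
A⁵ = P·diag(1, -1)·P⁻¹ = [[-13, -6], [28, 13]].
The requested entry is 13.

13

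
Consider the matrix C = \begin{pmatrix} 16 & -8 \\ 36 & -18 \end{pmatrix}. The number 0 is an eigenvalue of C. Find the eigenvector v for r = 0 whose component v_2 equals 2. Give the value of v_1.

1

C = [[16, -8], [36, -18]].
Solving (C)v = 0 gives the eigenspace spanned by (1, 2).
With v_2 = 2, v = (1, 2), so v_1 = 1.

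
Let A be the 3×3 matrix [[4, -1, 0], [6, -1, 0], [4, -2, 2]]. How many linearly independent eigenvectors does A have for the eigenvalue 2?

2

A − 2I = [[2, -1, 0], [6, -3, 0], [4, -2, 0]].
This matrix has rank 1, so its null space has dimension 3 − 1 = 2.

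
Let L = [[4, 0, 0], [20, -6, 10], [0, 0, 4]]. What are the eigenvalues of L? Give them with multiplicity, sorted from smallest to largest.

-6, 4, 4

Characteristic polynomial: p(μ) = μ^3 - 2μ^2 - 32μ + 96 = (μ - 4)^2(μ + 6).
Roots (with multiplicity): -6, 4, 4.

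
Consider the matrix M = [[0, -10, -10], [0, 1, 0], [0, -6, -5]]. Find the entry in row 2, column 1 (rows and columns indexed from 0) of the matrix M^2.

Characteristic polynomial: s^3 + 4s^2 - 5s = s(s - 1)(s + 5), so the eigenvalues are -5, 0, 1.
s=0: eigenvector (1, 0, 0).
s=-5: eigenvector (2, 0, 1).
s=1: eigenvector (0, -1, 1).
P = [[1, 2, 0], [0, 0, -1], [0, 1, 1]], D = diag(0, -5, 1), P⁻¹ = [[1, -2, -2], [0, 1, 1], [0, -1, 0]].
M² = P·diag(0, 25, 1)·P⁻¹ = [[0, 50, 50], [0, 1, 0], [0, 24, 25]].
The requested entry is 24.

24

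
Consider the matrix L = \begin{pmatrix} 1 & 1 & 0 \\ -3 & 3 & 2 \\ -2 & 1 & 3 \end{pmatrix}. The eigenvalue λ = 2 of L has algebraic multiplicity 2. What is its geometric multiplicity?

1

L − 2I = [[-1, 1, 0], [-3, 1, 2], [-2, 1, 1]].
This matrix has rank 2, so its null space has dimension 3 − 2 = 1.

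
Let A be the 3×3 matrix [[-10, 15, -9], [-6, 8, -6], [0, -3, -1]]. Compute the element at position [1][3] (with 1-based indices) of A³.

Characteristic polynomial: μ^3 + 3μ^2 - 6μ - 8 = (μ - 2)(μ + 1)(μ + 4), so the eigenvalues are -4, -1, 2.
μ=-4: eigenvector (1, 1, 1).
μ=2: eigenvector (2, 1, -1).
μ=-1: eigenvector (1, 0, -1).
P = [[1, 2, 1], [1, 1, 0], [1, -1, -1]], D = diag(-4, 2, -1), P⁻¹ = [[1, -1, 1], [-1, 2, -1], [2, -3, 1]].
A³ = P·diag(-64, 8, -1)·P⁻¹ = [[-82, 99, -81], [-72, 80, -72], [-54, 45, -55]].
The requested entry is -81.

-81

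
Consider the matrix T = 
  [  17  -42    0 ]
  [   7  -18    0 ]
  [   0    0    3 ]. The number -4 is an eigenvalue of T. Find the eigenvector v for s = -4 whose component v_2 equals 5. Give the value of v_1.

T + 4I = [[21, -42, 0], [7, -14, 0], [0, 0, 7]].
Solving (T + 4I)v = 0 gives the eigenspace spanned by (10, 5, 0).
With v_2 = 5, v = (10, 5, 0), so v_1 = 10.

10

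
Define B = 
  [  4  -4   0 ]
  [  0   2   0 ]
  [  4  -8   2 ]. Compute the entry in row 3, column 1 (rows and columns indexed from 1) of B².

Characteristic polynomial: μ^3 - 8μ^2 + 20μ - 16 = (μ - 4)(μ - 2)^2, so the eigenvalues are 2, 2, 4.
μ=4: eigenvector (1, 0, 2).
μ=2: eigenvector (2, 1, 3).
μ=2: eigenvector (0, 0, 1).
P = [[1, 2, 0], [0, 1, 0], [2, 3, 1]], D = diag(4, 2, 2), P⁻¹ = [[1, -2, 0], [0, 1, 0], [-2, 1, 1]].
B² = P·diag(16, 4, 4)·P⁻¹ = [[16, -24, 0], [0, 4, 0], [24, -48, 4]].
The requested entry is 24.

24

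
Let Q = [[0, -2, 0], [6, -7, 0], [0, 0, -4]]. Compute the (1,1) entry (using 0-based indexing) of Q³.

Characteristic polynomial: μ^3 + 11μ^2 + 40μ + 48 = (μ + 3)(μ + 4)^2, so the eigenvalues are -4, -4, -3.
μ=-3: eigenvector (-2, -3, 0).
μ=-4: eigenvector (1, 2, 0).
μ=-4: eigenvector (0, 0, 1).
P = [[-2, 1, 0], [-3, 2, 0], [0, 0, 1]], D = diag(-3, -4, -4), P⁻¹ = [[-2, 1, 0], [-3, 2, 0], [0, 0, 1]].
Q³ = P·diag(-27, -64, -64)·P⁻¹ = [[84, -74, 0], [222, -175, 0], [0, 0, -64]].
The requested entry is -175.

-175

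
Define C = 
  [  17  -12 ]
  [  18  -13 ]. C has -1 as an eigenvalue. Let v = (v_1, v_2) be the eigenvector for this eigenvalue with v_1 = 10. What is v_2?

15

C + 1I = [[18, -12], [18, -12]].
Solving (C + 1I)v = 0 gives the eigenspace spanned by (10, 15).
With v_1 = 10, v = (10, 15), so v_2 = 15.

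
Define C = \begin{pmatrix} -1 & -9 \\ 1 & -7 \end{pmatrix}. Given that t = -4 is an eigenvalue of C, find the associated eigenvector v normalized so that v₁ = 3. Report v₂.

1

C + 4I = [[3, -9], [1, -3]].
Solving (C + 4I)v = 0 gives the eigenspace spanned by (3, 1).
With v₁ = 3, v = (3, 1), so v₂ = 1.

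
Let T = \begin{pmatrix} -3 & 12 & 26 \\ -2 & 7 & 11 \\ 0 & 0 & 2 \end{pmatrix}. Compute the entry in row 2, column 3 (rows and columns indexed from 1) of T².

Characteristic polynomial: r^3 - 6r^2 + 11r - 6 = (r - 3)(r - 2)(r - 1), so the eigenvalues are 1, 2, 3.
r=1: eigenvector (3, 1, 0).
r=3: eigenvector (2, 1, 0).
r=2: eigenvector (-2, -3, 1).
P = [[3, 2, -2], [1, 1, -3], [0, 0, 1]], D = diag(1, 3, 2), P⁻¹ = [[1, -2, -4], [-1, 3, 7], [0, 0, 1]].
T² = P·diag(1, 9, 4)·P⁻¹ = [[-15, 48, 106], [-8, 25, 47], [0, 0, 4]].
The requested entry is 47.

47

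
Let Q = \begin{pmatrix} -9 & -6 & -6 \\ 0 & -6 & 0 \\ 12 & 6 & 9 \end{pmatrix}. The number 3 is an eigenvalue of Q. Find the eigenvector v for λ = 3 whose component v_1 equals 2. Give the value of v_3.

Q − 3I = [[-12, -6, -6], [0, -9, 0], [12, 6, 6]].
Solving (Q − 3I)v = 0 gives the eigenspace spanned by (2, 0, -4).
With v_1 = 2, v = (2, 0, -4), so v_3 = -4.

-4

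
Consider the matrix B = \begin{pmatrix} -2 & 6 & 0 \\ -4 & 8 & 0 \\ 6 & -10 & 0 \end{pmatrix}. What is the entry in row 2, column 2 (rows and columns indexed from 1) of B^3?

176

Characteristic polynomial: r^3 - 6r^2 + 8r = r(r - 4)(r - 2), so the eigenvalues are 0, 2, 4.
r=4: eigenvector (-1, -1, 1).
r=0: eigenvector (0, 0, 1).
r=2: eigenvector (3, 2, -1).
P = [[-1, 0, 3], [-1, 0, 2], [1, 1, -1]], D = diag(4, 0, 2), P⁻¹ = [[2, -3, 0], [-1, 2, 1], [1, -1, 0]].
B³ = P·diag(64, 0, 8)·P⁻¹ = [[-104, 168, 0], [-112, 176, 0], [120, -184, 0]].
The requested entry is 176.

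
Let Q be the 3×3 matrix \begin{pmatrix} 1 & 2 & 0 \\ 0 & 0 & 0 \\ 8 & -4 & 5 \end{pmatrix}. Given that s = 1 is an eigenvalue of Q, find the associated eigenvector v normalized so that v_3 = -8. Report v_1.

Q − 1I = [[0, 2, 0], [0, -1, 0], [8, -4, 4]].
Solving (Q − 1I)v = 0 gives the eigenspace spanned by (4, 0, -8).
With v_3 = -8, v = (4, 0, -8), so v_1 = 4.

4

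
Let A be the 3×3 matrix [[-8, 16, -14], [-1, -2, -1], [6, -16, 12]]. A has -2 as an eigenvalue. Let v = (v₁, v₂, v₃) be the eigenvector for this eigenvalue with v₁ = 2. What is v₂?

A + 2I = [[-6, 16, -14], [-1, 0, -1], [6, -16, 14]].
Solving (A + 2I)v = 0 gives the eigenspace spanned by (2, -1, -2).
With v₁ = 2, v = (2, -1, -2), so v₂ = -1.

-1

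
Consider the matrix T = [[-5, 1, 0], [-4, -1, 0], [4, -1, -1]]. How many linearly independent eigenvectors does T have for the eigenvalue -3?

T + 3I = [[-2, 1, 0], [-4, 2, 0], [4, -1, 2]].
This matrix has rank 2, so its null space has dimension 3 − 2 = 1.

1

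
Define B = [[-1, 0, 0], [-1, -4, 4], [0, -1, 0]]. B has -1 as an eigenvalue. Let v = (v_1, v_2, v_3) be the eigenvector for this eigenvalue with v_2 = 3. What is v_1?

B + 1I = [[0, 0, 0], [-1, -3, 4], [0, -1, 1]].
Solving (B + 1I)v = 0 gives the eigenspace spanned by (3, 3, 3).
With v_2 = 3, v = (3, 3, 3), so v_1 = 3.

3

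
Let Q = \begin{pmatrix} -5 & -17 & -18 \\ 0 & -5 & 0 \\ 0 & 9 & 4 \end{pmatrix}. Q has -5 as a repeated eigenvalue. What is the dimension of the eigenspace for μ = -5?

1

Q + 5I = [[0, -17, -18], [0, 0, 0], [0, 9, 9]].
This matrix has rank 2, so its null space has dimension 3 − 2 = 1.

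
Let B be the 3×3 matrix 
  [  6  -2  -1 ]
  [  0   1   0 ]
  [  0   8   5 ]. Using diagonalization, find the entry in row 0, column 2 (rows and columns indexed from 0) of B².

-11

Characteristic polynomial: r^3 - 12r^2 + 41r - 30 = (r - 6)(r - 5)(r - 1), so the eigenvalues are 1, 5, 6.
r=1: eigenvector (0, 1, -2).
r=6: eigenvector (1, 0, 0).
r=5: eigenvector (1, 0, 1).
P = [[0, 1, 1], [1, 0, 0], [-2, 0, 1]], D = diag(1, 6, 5), P⁻¹ = [[0, 1, 0], [1, -2, -1], [0, 2, 1]].
B² = P·diag(1, 36, 25)·P⁻¹ = [[36, -22, -11], [0, 1, 0], [0, 48, 25]].
The requested entry is -11.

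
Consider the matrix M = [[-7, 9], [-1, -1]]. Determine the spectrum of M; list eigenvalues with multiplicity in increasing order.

Characteristic polynomial: p(λ) = λ^2 + 8λ + 16 = (λ + 4)^2.
Roots (with multiplicity): -4, -4.

-4, -4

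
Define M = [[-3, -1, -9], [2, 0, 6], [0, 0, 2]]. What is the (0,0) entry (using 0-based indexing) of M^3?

Characteristic polynomial: r^3 + r^2 - 4r - 4 = (r - 2)(r + 1)(r + 2), so the eigenvalues are -2, -1, 2.
r=-2: eigenvector (1, -1, 0).
r=-1: eigenvector (-1, 2, 0).
r=2: eigenvector (-2, 1, 1).
P = [[1, -1, -2], [-1, 2, 1], [0, 0, 1]], D = diag(-2, -1, 2), P⁻¹ = [[2, 1, 3], [1, 1, 1], [0, 0, 1]].
M³ = P·diag(-8, -1, 8)·P⁻¹ = [[-15, -7, -39], [14, 6, 30], [0, 0, 8]].
The requested entry is -15.

-15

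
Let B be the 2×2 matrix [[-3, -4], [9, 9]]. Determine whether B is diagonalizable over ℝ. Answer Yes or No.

Characteristic polynomial: p(t) = t^2 - 6t + 9 = (t - 3)^2.
t = 3 has algebraic multiplicity 2; rank(B − 3I) = 1, so geometric multiplicity = 1.
Geometric multiplicity < algebraic multiplicity, so B is not diagonalizable.

No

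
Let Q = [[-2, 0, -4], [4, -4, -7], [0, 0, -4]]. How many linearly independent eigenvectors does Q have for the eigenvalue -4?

Q + 4I = [[2, 0, -4], [4, 0, -7], [0, 0, 0]].
This matrix has rank 2, so its null space has dimension 3 − 2 = 1.

1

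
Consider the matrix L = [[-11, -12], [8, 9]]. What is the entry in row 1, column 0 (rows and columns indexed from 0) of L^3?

Characteristic polynomial: s^2 + 2s - 3 = (s - 1)(s + 3), so the eigenvalues are -3, 1.
s=1: eigenvector (-1, 1).
s=-3: eigenvector (3, -2).
P = [[-1, 3], [1, -2]], D = diag(1, -3), P⁻¹ = [[2, 3], [1, 1]].
L³ = P·diag(1, -27)·P⁻¹ = [[-83, -84], [56, 57]].
The requested entry is 56.

56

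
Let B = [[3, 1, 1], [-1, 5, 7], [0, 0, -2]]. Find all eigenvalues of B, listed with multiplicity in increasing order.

-2, 4, 4

Characteristic polynomial: p(t) = t^3 - 6t^2 + 32 = (t - 4)^2(t + 2).
Roots (with multiplicity): -2, 4, 4.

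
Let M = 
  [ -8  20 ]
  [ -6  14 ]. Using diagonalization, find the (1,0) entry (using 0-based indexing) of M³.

Characteristic polynomial: t^2 - 6t + 8 = (t - 4)(t - 2), so the eigenvalues are 2, 4.
t=4: eigenvector (5, 3).
t=2: eigenvector (-2, -1).
P = [[5, -2], [3, -1]], D = diag(4, 2), P⁻¹ = [[-1, 2], [-3, 5]].
M³ = P·diag(64, 8)·P⁻¹ = [[-272, 560], [-168, 344]].
The requested entry is -168.

-168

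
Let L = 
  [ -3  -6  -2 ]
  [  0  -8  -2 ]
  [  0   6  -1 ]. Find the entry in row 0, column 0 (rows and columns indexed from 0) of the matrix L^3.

Characteristic polynomial: λ^3 + 12λ^2 + 47λ + 60 = (λ + 3)(λ + 4)(λ + 5), so the eigenvalues are -5, -4, -3.
λ=-3: eigenvector (1, 0, 0).
λ=-4: eigenvector (2, 1, -2).
λ=-5: eigenvector (3, 2, -3).
P = [[1, 2, 3], [0, 1, 2], [0, -2, -3]], D = diag(-3, -4, -5), P⁻¹ = [[1, 0, 1], [0, -3, -2], [0, 2, 1]].
L³ = P·diag(-27, -64, -125)·P⁻¹ = [[-27, -366, -146], [0, -308, -122], [0, 366, 119]].
The requested entry is -27.

-27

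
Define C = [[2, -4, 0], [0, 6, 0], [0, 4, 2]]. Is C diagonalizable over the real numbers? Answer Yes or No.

Characteristic polynomial: p(λ) = λ^3 - 10λ^2 + 28λ - 24 = (λ - 6)(λ - 2)^2.
λ = 2 has algebraic multiplicity 2; rank(C − 2I) = 1, so geometric multiplicity = 2.
Every eigenvalue has geometric = algebraic multiplicity, so C is diagonalizable.

Yes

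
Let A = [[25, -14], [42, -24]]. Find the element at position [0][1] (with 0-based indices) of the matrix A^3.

-182

Characteristic polynomial: λ^2 - λ - 12 = (λ - 4)(λ + 3), so the eigenvalues are -3, 4.
λ=4: eigenvector (-2, -3).
λ=-3: eigenvector (1, 2).
P = [[-2, 1], [-3, 2]], D = diag(4, -3), P⁻¹ = [[-2, 1], [-3, 2]].
A³ = P·diag(64, -27)·P⁻¹ = [[337, -182], [546, -300]].
The requested entry is -182.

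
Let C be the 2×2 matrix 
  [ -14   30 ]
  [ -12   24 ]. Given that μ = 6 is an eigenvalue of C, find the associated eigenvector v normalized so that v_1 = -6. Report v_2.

C − 6I = [[-20, 30], [-12, 18]].
Solving (C − 6I)v = 0 gives the eigenspace spanned by (-6, -4).
With v_1 = -6, v = (-6, -4), so v_2 = -4.

-4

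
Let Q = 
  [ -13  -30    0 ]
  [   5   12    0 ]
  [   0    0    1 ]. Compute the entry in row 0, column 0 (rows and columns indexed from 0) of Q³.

Characteristic polynomial: r^3 - 7r + 6 = (r - 2)(r - 1)(r + 3), so the eigenvalues are -3, 1, 2.
r=1: eigenvector (0, 0, 1).
r=2: eigenvector (-2, 1, 0).
r=-3: eigenvector (3, -1, 0).
P = [[0, -2, 3], [0, 1, -1], [1, 0, 0]], D = diag(1, 2, -3), P⁻¹ = [[0, 0, 1], [1, 3, 0], [1, 2, 0]].
Q³ = P·diag(1, 8, -27)·P⁻¹ = [[-97, -210, 0], [35, 78, 0], [0, 0, 1]].
The requested entry is -97.

-97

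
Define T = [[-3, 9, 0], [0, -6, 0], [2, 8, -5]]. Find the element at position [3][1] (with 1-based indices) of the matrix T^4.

Characteristic polynomial: μ^3 + 14μ^2 + 63μ + 90 = (μ + 3)(μ + 5)(μ + 6), so the eigenvalues are -6, -5, -3.
μ=-3: eigenvector (1, 0, 1).
μ=-6: eigenvector (-3, 1, -2).
μ=-5: eigenvector (0, 0, 1).
P = [[1, -3, 0], [0, 1, 0], [1, -2, 1]], D = diag(-3, -6, -5), P⁻¹ = [[1, 3, 0], [0, 1, 0], [-1, -1, 1]].
T⁴ = P·diag(81, 1296, 625)·P⁻¹ = [[81, -3645, 0], [0, 1296, 0], [-544, -2974, 625]].
The requested entry is -544.

-544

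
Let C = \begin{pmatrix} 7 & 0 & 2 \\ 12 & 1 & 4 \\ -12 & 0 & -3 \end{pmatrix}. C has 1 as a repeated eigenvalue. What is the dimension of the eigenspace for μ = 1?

2

C − 1I = [[6, 0, 2], [12, 0, 4], [-12, 0, -4]].
This matrix has rank 1, so its null space has dimension 3 − 1 = 2.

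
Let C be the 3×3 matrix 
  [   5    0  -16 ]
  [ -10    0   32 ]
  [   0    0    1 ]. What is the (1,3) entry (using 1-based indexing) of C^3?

-496

Characteristic polynomial: r^3 - 6r^2 + 5r = r(r - 5)(r - 1), so the eigenvalues are 0, 1, 5.
r=5: eigenvector (1, -2, 0).
r=1: eigenvector (4, -8, 1).
r=0: eigenvector (0, 1, 0).
P = [[1, 4, 0], [-2, -8, 1], [0, 1, 0]], D = diag(5, 1, 0), P⁻¹ = [[1, 0, -4], [0, 0, 1], [2, 1, 0]].
C³ = P·diag(125, 1, 0)·P⁻¹ = [[125, 0, -496], [-250, 0, 992], [0, 0, 1]].
The requested entry is -496.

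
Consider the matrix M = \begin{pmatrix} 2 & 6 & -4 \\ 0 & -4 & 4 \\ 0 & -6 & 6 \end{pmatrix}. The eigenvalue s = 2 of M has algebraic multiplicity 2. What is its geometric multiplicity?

2

M − 2I = [[0, 6, -4], [0, -6, 4], [0, -6, 4]].
This matrix has rank 1, so its null space has dimension 3 − 1 = 2.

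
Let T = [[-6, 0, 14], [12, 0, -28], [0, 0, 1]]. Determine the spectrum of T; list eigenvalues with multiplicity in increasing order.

-6, 0, 1

Characteristic polynomial: p(s) = s^3 + 5s^2 - 6s = s(s - 1)(s + 6).
Roots (with multiplicity): -6, 0, 1.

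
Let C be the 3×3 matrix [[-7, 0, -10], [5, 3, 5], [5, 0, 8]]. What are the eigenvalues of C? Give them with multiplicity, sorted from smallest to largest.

Characteristic polynomial: p(t) = t^3 - 4t^2 - 3t + 18 = (t - 3)^2(t + 2).
Roots (with multiplicity): -2, 3, 3.

-2, 3, 3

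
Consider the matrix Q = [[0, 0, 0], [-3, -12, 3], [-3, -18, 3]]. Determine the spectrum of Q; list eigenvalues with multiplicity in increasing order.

-6, -3, 0

Characteristic polynomial: p(μ) = μ^3 + 9μ^2 + 18μ = μ(μ + 3)(μ + 6).
Roots (with multiplicity): -6, -3, 0.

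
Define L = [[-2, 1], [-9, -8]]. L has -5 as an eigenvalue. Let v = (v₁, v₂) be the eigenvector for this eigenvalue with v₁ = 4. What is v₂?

L + 5I = [[3, 1], [-9, -3]].
Solving (L + 5I)v = 0 gives the eigenspace spanned by (4, -12).
With v₁ = 4, v = (4, -12), so v₂ = -12.

-12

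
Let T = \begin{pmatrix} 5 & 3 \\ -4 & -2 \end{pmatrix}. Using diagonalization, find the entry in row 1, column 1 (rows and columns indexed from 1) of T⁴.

61

Characteristic polynomial: λ^2 - 3λ + 2 = (λ - 2)(λ - 1), so the eigenvalues are 1, 2.
λ=2: eigenvector (1, -1).
λ=1: eigenvector (-3, 4).
P = [[1, -3], [-1, 4]], D = diag(2, 1), P⁻¹ = [[4, 3], [1, 1]].
T⁴ = P·diag(16, 1)·P⁻¹ = [[61, 45], [-60, -44]].
The requested entry is 61.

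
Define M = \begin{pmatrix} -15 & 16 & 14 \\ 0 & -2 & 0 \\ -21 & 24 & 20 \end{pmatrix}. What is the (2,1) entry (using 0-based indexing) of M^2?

Characteristic polynomial: s^3 - 3s^2 - 16s - 12 = (s - 6)(s + 1)(s + 2), so the eigenvalues are -2, -1, 6.
s=-1: eigenvector (-1, 0, -1).
s=-2: eigenvector (-2, 1, -3).
s=6: eigenvector (-2, 0, -3).
P = [[-1, -2, -2], [0, 1, 0], [-1, -3, -3]], D = diag(-1, -2, 6), P⁻¹ = [[-3, 0, 2], [0, 1, 0], [1, -1, -1]].
M² = P·diag(1, 4, 36)·P⁻¹ = [[-69, 64, 70], [0, 4, 0], [-105, 96, 106]].
The requested entry is 96.

96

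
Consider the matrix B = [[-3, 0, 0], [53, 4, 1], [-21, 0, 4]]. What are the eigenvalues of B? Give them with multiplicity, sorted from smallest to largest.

-3, 4, 4

Characteristic polynomial: p(λ) = λ^3 - 5λ^2 - 8λ + 48 = (λ - 4)^2(λ + 3).
Roots (with multiplicity): -3, 4, 4.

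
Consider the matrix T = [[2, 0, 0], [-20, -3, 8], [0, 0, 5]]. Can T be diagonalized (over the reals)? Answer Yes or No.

Characteristic polynomial: p(s) = s^3 - 4s^2 - 11s + 30 = (s - 5)(s - 2)(s + 3).
All 3 eigenvalues are distinct, so T is diagonalizable.

Yes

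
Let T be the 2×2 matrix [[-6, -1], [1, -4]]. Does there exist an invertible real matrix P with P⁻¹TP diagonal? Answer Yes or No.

Characteristic polynomial: p(μ) = μ^2 + 10μ + 25 = (μ + 5)^2.
μ = -5 has algebraic multiplicity 2; rank(T + 5I) = 1, so geometric multiplicity = 1.
Geometric multiplicity < algebraic multiplicity, so T is not diagonalizable.

No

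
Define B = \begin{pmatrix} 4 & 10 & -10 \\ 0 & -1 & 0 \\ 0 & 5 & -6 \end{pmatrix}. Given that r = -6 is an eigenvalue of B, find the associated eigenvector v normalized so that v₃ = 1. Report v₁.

1

B + 6I = [[10, 10, -10], [0, 5, 0], [0, 5, 0]].
Solving (B + 6I)v = 0 gives the eigenspace spanned by (1, 0, 1).
With v₃ = 1, v = (1, 0, 1), so v₁ = 1.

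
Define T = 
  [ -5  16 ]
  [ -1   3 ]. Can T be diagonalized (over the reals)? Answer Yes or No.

No

Characteristic polynomial: p(λ) = λ^2 + 2λ + 1 = (λ + 1)^2.
λ = -1 has algebraic multiplicity 2; rank(T + 1I) = 1, so geometric multiplicity = 1.
Geometric multiplicity < algebraic multiplicity, so T is not diagonalizable.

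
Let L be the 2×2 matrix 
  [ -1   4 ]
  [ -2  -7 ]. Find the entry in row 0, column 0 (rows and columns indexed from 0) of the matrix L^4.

Characteristic polynomial: μ^2 + 8μ + 15 = (μ + 3)(μ + 5), so the eigenvalues are -5, -3.
μ=-3: eigenvector (2, -1).
μ=-5: eigenvector (-1, 1).
P = [[2, -1], [-1, 1]], D = diag(-3, -5), P⁻¹ = [[1, 1], [1, 2]].
L⁴ = P·diag(81, 625)·P⁻¹ = [[-463, -1088], [544, 1169]].
The requested entry is -463.

-463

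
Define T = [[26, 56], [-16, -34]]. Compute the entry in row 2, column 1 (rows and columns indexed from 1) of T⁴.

5120

Characteristic polynomial: s^2 + 8s + 12 = (s + 2)(s + 6), so the eigenvalues are -6, -2.
s=-6: eigenvector (7, -4).
s=-2: eigenvector (2, -1).
P = [[7, 2], [-4, -1]], D = diag(-6, -2), P⁻¹ = [[-1, -2], [4, 7]].
T⁴ = P·diag(1296, 16)·P⁻¹ = [[-8944, -17920], [5120, 10256]].
The requested entry is 5120.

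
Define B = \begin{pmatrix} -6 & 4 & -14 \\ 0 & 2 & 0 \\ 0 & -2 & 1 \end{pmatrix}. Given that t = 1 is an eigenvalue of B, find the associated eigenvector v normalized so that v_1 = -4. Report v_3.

B − 1I = [[-7, 4, -14], [0, 1, 0], [0, -2, 0]].
Solving (B − 1I)v = 0 gives the eigenspace spanned by (-4, 0, 2).
With v_1 = -4, v = (-4, 0, 2), so v_3 = 2.

2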